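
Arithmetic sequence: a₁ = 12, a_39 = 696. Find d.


d = (aₙ - a₁)/(n-1)
= (696 - 12)/(39-1)
= 684/38 = 18

d = 18


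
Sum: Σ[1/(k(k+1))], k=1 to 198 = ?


1/(k(k+1)) = 1/k - 1/(k+1) (partial fractions)
Telescoping: Σ = 1 - 1/199 = 198/199

Sum = 198/199


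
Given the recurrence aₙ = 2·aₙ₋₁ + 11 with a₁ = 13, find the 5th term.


Computing step by step:
a_1 = 13
a_2 = 37
a_3 = 85
a_4 = 181
a_5 = 373


a_5 = 373


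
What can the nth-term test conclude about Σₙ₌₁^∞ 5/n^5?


lim(n→∞) 5/n^5 = 0
lim aₙ = 0 → nth-term test is INCONCLUSIVE
(Need other tests; this is actually a convergent p-series with p=5 > 1)

Inconclusive (lim aₙ = 0; need another test)


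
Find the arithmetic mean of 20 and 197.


AM = (20 + 197)/2 = 217/2 = 108.5

AM = 108.5


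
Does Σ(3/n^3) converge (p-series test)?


p-series test: Σ c/n^p converges if p > 1, diverges if p ≤ 1 (constant c > 0 doesn't affect convergence).
p = 3
3 > 1 → CONVERGES

Converges (p = 3 > 1)


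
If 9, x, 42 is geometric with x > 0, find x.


GM = √(9×42) = √378 = 19.4422

GM = 19.4422


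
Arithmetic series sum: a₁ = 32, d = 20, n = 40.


aₙ = 32 + (40-1)×20 = 812
Sₙ = n(a₁+aₙ)/2 = 40×(32+812)/2
= 40×844/2 = 16880

S_40 = 16880


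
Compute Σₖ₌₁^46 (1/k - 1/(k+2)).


Telescoping with gap 2: two head and two tail terms survive.
= (1 + 1/2) - (1/47 + 1/48)
= 3/2 - 1/47 - 1/48 = 3289/2256

Sum = 3289/2256


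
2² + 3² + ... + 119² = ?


Σₖ₌2^119 k² = Σₖ₌₁^119 k² − Σₖ₌₁^1 k²
= 119·120·239/6 − 1·2·3/6
= 568820 − 1 = 568819

Σk² = 568819


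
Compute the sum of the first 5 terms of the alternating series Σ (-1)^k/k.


S = -1 + 1/2 - 1/3 + 1/4 - 1/5
= -0.7833
(Full series converges to -ln(2) ≈ -0.6931)

S_5 = -0.7833


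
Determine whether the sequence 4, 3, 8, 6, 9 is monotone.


Differences: -1, 5, -2, 3
Difference at position 2 is +5 (> 0) but position 1 is -1 (< 0) — sequence both rises and falls
→ NOT monotonic

Not monotonic


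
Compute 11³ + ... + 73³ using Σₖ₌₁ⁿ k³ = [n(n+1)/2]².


Σₖ₌11^73 k³ = [73·74/2]² − [10·11/2]²
= 7295401 − 3025 = 7292376

Σk³ = 7292376


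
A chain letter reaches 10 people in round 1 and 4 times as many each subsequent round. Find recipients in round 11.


aₙ = a₁·r^(n-1)
= 10×4^10
= 10×1048576
= 10485760

a_11 = 10485760


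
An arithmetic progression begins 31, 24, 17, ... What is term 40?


aₙ = a₁ + (n-1)d
= 31 + (40-1)×-7
= 31 - 273
= -242

a_40 = -242


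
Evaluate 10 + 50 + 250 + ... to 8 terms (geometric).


Sₙ = 10×(5^8 - 1)/(5 - 1)
= 10×(390625 - 1)/4
= 10×390624/4
= 976560

S_8 = 976560


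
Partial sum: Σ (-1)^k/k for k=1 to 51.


S = -1 + 1/2 - 1/3 + 1/4 - 1/5 + 1/6 - 1/7 + 1/8 ± ...
= -0.7029
(Full series converges to -ln(2) ≈ -0.6931)

S_51 = -0.7029


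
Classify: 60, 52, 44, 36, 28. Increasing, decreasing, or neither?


Differences: -8, -8, -8, -8
All differences < 0 → strictly DECREASING

Monotonically decreasing


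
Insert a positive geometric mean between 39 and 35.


GM = √(39×35) = √1365 = 36.9459

GM = 36.9459


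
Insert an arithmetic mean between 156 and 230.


AM = (156 + 230)/2 = 386/2 = 193

AM = 193


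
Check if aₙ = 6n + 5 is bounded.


aₙ = 6n + 5 → as n→∞, aₙ→∞
No finite upper bound exists
The sequence is UNBOUNDED

Unbounded (aₙ → ∞ as n → ∞)


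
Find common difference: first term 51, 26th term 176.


d = (aₙ - a₁)/(n-1)
= (176 - 51)/(26-1)
= 125/25 = 5

d = 5


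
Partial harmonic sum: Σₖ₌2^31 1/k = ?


Σₖ₌2^31 1/k = 1/2 + 1/3 + 1/4 + ... + 1/31
= 218572480850557/72201776446800
≈ 3.0272

Sum = 218572480850557/72201776446800 ≈ 3.0272


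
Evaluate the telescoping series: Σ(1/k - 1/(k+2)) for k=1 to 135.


Telescoping with gap 2: two head and two tail terms survive.
= (1 + 1/2) - (1/136 + 1/137)
= 3/2 - 1/136 - 1/137 = 27675/18632

Sum = 27675/18632


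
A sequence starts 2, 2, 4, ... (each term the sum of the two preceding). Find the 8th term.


Computing iteratively: 2, 2, 4, 6, 10, 16, 26, 42
a_8 = 42

a_8 = 42


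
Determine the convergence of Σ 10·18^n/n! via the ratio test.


aₙ = 10·18^n/n!
a_{n+1}/aₙ = 18^(n+1)/(n+1)! × n!/18^n  (constant 10 cancels)
= 18/(n+1)
L = lim(n→∞) 18/(n+1) = 0
L < 1 → series CONVERGES

Converges (ratio test: L = 0 < 1)


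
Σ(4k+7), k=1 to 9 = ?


Σ(4k+7) = 4·Σk + 7·n
= 4·45 + 7·9
= 180 + 63 = 243

Σ = 243


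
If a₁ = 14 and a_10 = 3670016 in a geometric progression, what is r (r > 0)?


r^(n-1) = aₙ/a₁
r^9 = 3670016/14 = 262144
r = 262144^(1/9)
= 4

r = 4


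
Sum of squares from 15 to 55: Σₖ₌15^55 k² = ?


Σₖ₌15^55 k² = Σₖ₌₁^55 k² − Σₖ₌₁^14 k²
= 55·56·111/6 − 14·15·29/6
= 56980 − 1015 = 55965

Σk² = 55965


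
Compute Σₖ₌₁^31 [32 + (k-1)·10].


aₙ = 32 + (31-1)×10 = 332
Sₙ = n(a₁+aₙ)/2 = 31×(32+332)/2
= 31×364/2 = 5642

S_31 = 5642


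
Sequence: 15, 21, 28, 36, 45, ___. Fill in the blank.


Pattern: triangular numbers: n(n+1)/2
Terms: 15, 21, 28, 36, 45
Next term = 55

Next term = 55


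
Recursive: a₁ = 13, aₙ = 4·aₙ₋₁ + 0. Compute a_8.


Computing step by step:
a_1 = 13
a_2 = 52
a_3 = 208
a_4 = 832
a_5 = 3328
a_6 = 13312
a_7 = 53248
a_8 = 212992


a_8 = 212992


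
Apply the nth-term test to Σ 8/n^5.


lim(n→∞) 8/n^5 = 0
lim aₙ = 0 → nth-term test is INCONCLUSIVE
(Need other tests; this is actually a convergent p-series with p=5 > 1)

Inconclusive (lim aₙ = 0; need another test)


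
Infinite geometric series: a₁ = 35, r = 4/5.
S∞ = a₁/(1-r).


S∞ = a₁/(1-r) = 35/(1 - 4/5)
= 35/(1/5)
= 175

S∞ = 175


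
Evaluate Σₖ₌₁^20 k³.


n(n+1)/2 = 20×21/2 = 210
Σk³ = 210² = 44100

Σk³ = 44100


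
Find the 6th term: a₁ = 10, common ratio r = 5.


aₙ = a₁·r^(n-1)
= 10×5^5
= 10×3125
= 31250

a_6 = 31250


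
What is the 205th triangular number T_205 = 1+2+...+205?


n(n+1)/2 = 205×206/2 = 42230/2 = 21115

Σk = 21115


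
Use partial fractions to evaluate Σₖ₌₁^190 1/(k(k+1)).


1/(k(k+1)) = 1/k - 1/(k+1) (partial fractions)
Telescoping: Σ = 1 - 1/191 = 190/191

Sum = 190/191


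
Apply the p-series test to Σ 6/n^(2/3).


p-series test: Σ c/n^p converges if p > 1, diverges if p ≤ 1 (constant c > 0 doesn't affect convergence).
p = 2/3
2/3 ≤ 1 → DIVERGES

Diverges (p = 2/3 ≤ 1)


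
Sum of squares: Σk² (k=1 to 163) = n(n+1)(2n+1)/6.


n = 163
n(n+1)(2n+1)/6 = 163×164×327/6
= 8741364/6 = 1456894

Σk² = 1456894


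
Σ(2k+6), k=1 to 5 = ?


Σ(2k+6) = 2·Σk + 6·n
= 2·15 + 6·5
= 30 + 30 = 60

Σ = 60


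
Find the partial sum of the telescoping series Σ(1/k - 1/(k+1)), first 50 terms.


Telescoping: adjacent terms cancel.
= 1/1 - 1/51
= 1 - 1/51 = 50/51

Sum = 50/51


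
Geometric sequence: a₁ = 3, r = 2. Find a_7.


aₙ = a₁·r^(n-1)
= 3×2^6
= 3×64
= 192

a_7 = 192


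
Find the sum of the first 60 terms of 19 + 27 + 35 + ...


aₙ = 19 + (60-1)×8 = 491
Sₙ = n(a₁+aₙ)/2 = 60×(19+491)/2
= 60×510/2 = 15300

S_60 = 15300


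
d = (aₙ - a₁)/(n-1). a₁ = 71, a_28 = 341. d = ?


d = (aₙ - a₁)/(n-1)
= (341 - 71)/(28-1)
= 270/27 = 10

d = 10


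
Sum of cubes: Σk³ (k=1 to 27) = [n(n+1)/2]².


n(n+1)/2 = 27×28/2 = 378
Σk³ = 378² = 142884

Σk³ = 142884


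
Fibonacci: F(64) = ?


Fibonacci sequence: 1, 1, 2, 3, 5, 8, 13, 21, 34, 55, 89, ...
F(64) = 10610209857723

F(64) = 10610209857723


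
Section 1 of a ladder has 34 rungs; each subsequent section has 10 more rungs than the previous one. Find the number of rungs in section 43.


aₙ = a₁ + (n-1)d
= 34 + (43-1)×10
= 34 + 420
= 454

a_43 = 454


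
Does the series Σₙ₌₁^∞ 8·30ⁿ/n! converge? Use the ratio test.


aₙ = 8·30^n/n!
a_{n+1}/aₙ = 30^(n+1)/(n+1)! × n!/30^n  (constant 8 cancels)
= 30/(n+1)
L = lim(n→∞) 30/(n+1) = 0
L < 1 → series CONVERGES

Converges (ratio test: L = 0 < 1)


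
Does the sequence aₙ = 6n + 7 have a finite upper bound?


aₙ = 6n + 7 → as n→∞, aₙ→∞
No finite upper bound exists
The sequence is UNBOUNDED

Unbounded (aₙ → ∞ as n → ∞)


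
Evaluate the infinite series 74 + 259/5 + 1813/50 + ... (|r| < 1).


S∞ = a₁/(1-r) = 74/(1 - 7/10)
= 74/(3/10)
= 740/3

S∞ = 740/3


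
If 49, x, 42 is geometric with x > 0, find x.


GM = √(49×42) = √2058 = 45.3652

GM = 45.3652


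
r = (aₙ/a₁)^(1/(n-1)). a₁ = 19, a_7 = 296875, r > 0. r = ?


r^(n-1) = aₙ/a₁
r^6 = 296875/19 = 15625
r = 15625^(1/6)
= ±5; taking r > 0 gives r = 5

r = 5


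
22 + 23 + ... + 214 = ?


Σₖ₌22^214 k = Σₖ₌₁^214 k − Σₖ₌₁^21 k
= 214·215/2 − 21·22/2
= 23005 − 231 = 22774

Σk = 22774


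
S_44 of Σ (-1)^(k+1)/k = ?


S = 1 - 1/2 + 1/3 - 1/4 + 1/5 - 1/6 + 1/7 - 1/8 ± ...
= 0.6819
(Full series converges to +ln(2) ≈ +0.6931)

S_44 = 0.6819


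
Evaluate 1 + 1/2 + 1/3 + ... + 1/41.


H_41 = 1/1 + 1/2 + 1/3 + ... + 1/41
= 85691034670497533/19914562703599200
≈ 4.3029

H_41 = 85691034670497533/19914562703599200 ≈ 4.3029


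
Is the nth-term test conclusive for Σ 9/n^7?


lim(n→∞) 9/n^7 = 0
lim aₙ = 0 → nth-term test is INCONCLUSIVE
(Need other tests; this is actually a convergent p-series with p=7 > 1)

Inconclusive (lim aₙ = 0; need another test)


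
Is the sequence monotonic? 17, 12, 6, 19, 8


Differences: -5, -6, 13, -11
Difference at position 3 is +13 (> 0) but position 1 is -5 (< 0) — sequence both rises and falls
→ NOT monotonic

Not monotonic


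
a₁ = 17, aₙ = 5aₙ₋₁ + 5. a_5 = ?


Computing step by step:
a_1 = 17
a_2 = 90
a_3 = 455
a_4 = 2280
a_5 = 11405


a_5 = 11405


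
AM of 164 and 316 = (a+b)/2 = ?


AM = (164 + 316)/2 = 480/2 = 240

AM = 240


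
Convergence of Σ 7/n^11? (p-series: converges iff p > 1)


p-series test: Σ c/n^p converges if p > 1, diverges if p ≤ 1 (constant c > 0 doesn't affect convergence).
p = 11
11 > 1 → CONVERGES

Converges (p = 11 > 1)


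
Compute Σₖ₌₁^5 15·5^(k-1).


Sₙ = 15×(5^5 - 1)/(5 - 1)
= 15×(3125 - 1)/4
= 15×3124/4
= 11715

S_5 = 11715


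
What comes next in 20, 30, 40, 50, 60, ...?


Pattern: arithmetic (d=10)
Terms: 20, 30, 40, 50, 60
Next term = 70

Next term = 70


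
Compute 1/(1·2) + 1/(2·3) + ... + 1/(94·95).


1/(k(k+1)) = 1/k - 1/(k+1) (partial fractions)
Telescoping: Σ = 1 - 1/95 = 94/95

Sum = 94/95


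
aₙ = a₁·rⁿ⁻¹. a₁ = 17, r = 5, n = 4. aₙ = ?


aₙ = a₁·r^(n-1)
= 17×5^3
= 17×125
= 2125

a_4 = 2125


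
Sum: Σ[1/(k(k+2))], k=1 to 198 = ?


1/(k(k+2)) = (1/2)·(1/k - 1/(k+2)) (partial fractions)
Telescoping: Σ = (1/2)·(1 + 1/2 - 1/199 - 1/200) = 59301/79600

Sum = 59301/79600


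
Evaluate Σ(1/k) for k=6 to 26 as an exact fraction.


Σₖ₌6^26 1/k = 1/6 + 1/7 + 1/8 + ... + 1/26
= 14019926807/8923714800
≈ 1.5711

Sum = 14019926807/8923714800 ≈ 1.5711


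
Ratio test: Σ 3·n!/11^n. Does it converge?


aₙ = 3·n!/11^n
a_{n+1}/aₙ = (n+1)!/11^(n+1) × 11^n/n!  (constant 3 cancels)
= (n+1)/11
L = lim(n→∞) (n+1)/11 = ∞
L > 1 → series DIVERGES

Diverges (ratio test: L = ∞ > 1)


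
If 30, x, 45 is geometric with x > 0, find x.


GM = √(30×45) = √1350 = 36.7423

GM = 36.7423


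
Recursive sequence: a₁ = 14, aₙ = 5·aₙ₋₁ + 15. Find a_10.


Computing step by step:
a_1 = 14
a_2 = 85
a_3 = 440
a_4 = 2215
a_5 = 11090
a_6 = 55465
a_7 = 277340
a_8 = 1386715
a_9 = 6933590
a_10 = 34667965


a_10 = 34667965


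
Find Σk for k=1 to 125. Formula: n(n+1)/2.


n(n+1)/2 = 125×126/2 = 15750/2 = 7875

Σk = 7875


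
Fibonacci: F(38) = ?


Fibonacci sequence: 1, 1, 2, 3, 5, 8, 13, 21, 34, 55, 89, ...
F(38) = 39088169

F(38) = 39088169


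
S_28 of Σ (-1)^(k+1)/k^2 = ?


S = 1 - 1/4 + 1/9 - 1/16 + 1/25 - 1/36 + 1/49 - 1/64 ± ...
= 0.8219
(Full series converges to +π²/12 ≈ +0.8225)

S_28 = 0.8219


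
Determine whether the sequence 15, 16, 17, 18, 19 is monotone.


Differences: 1, 1, 1, 1
All differences > 0 → strictly INCREASING

Monotonically increasing


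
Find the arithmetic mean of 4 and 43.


AM = (4 + 43)/2 = 47/2 = 23.5

AM = 23.5


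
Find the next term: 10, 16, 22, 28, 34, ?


Pattern: arithmetic (d=6)
Terms: 10, 16, 22, 28, 34
Next term = 40

Next term = 40


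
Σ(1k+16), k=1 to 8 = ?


Σ(1k+16) = 1·Σk + 16·n
= 1·36 + 16·8
= 36 + 128 = 164

Σ = 164


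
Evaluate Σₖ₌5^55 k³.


Σₖ₌5^55 k³ = [55·56/2]² − [4·5/2]²
= 2371600 − 100 = 2371500

Σk³ = 2371500


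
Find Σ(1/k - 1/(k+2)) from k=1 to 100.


Telescoping with gap 2: two head and two tail terms survive.
= (1 + 1/2) - (1/101 + 1/102)
= 3/2 - 1/101 - 1/102 = 7625/5151

Sum = 7625/5151


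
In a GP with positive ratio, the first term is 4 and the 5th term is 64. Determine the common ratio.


r^(n-1) = aₙ/a₁
r^4 = 64/4 = 16
r = 16^(1/4)
= ±2; taking r > 0 gives r = 2

r = 2


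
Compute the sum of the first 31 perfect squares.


n = 31
n(n+1)(2n+1)/6 = 31×32×63/6
= 62496/6 = 10416

Σk² = 10416


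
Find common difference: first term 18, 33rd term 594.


d = (aₙ - a₁)/(n-1)
= (594 - 18)/(33-1)
= 576/32 = 18

d = 18


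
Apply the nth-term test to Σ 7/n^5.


lim(n→∞) 7/n^5 = 0
lim aₙ = 0 → nth-term test is INCONCLUSIVE
(Need other tests; this is actually a convergent p-series with p=5 > 1)

Inconclusive (lim aₙ = 0; need another test)


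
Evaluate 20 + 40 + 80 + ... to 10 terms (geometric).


Sₙ = 20×(2^10 - 1)/(2 - 1)
= 20×(1024 - 1)/1
= 20×1023/1
= 20460

S_10 = 20460


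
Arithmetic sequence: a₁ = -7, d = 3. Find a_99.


aₙ = a₁ + (n-1)d
= -7 + (99-1)×3
= -7 + 294
= 287

a_99 = 287


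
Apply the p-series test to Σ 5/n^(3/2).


p-series test: Σ c/n^p converges if p > 1, diverges if p ≤ 1 (constant c > 0 doesn't affect convergence).
p = 3/2
3/2 > 1 → CONVERGES

Converges (p = 3/2 > 1)


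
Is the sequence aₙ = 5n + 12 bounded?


aₙ = 5n + 12 → as n→∞, aₙ→∞
No finite upper bound exists
The sequence is UNBOUNDED

Unbounded (aₙ → ∞ as n → ∞)


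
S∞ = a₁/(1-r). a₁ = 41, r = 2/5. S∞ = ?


S∞ = a₁/(1-r) = 41/(1 - 2/5)
= 41/(3/5)
= 205/3

S∞ = 205/3


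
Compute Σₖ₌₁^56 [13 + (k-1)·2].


aₙ = 13 + (56-1)×2 = 123
Sₙ = n(a₁+aₙ)/2 = 56×(13+123)/2
= 56×136/2 = 3808

S_56 = 3808


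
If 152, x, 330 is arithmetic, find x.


AM = (152 + 330)/2 = 482/2 = 241

AM = 241


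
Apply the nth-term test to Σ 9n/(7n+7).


lim(n→∞) 9n/(7n+7) = 9/7 = 9/7  (divide numerator and denominator by n)
lim aₙ = 9/7 ≠ 0 → series DIVERGES

Diverges (lim aₙ = 9/7 ≠ 0)


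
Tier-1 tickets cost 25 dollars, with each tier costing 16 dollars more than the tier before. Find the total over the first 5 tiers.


aₙ = 25 + (5-1)×16 = 89
Sₙ = n(a₁+aₙ)/2 = 5×(25+89)/2
= 5×114/2 = 285

S_5 = 285


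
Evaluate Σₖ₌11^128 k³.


Σₖ₌11^128 k³ = [128·129/2]² − [10·11/2]²
= 68161536 − 3025 = 68158511

Σk³ = 68158511


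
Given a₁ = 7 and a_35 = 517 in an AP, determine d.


d = (aₙ - a₁)/(n-1)
= (517 - 7)/(35-1)
= 510/34 = 15

d = 15


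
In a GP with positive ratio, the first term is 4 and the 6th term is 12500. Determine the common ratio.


r^(n-1) = aₙ/a₁
r^5 = 12500/4 = 3125
r = 3125^(1/5)
= 5

r = 5


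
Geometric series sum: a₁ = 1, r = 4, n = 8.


Sₙ = 1×(4^8 - 1)/(4 - 1)
= 1×(65536 - 1)/3
= 1×65535/3
= 21845

S_8 = 21845


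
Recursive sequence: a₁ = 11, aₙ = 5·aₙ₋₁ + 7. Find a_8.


Computing step by step:
a_1 = 11
a_2 = 62
a_3 = 317
a_4 = 1592
a_5 = 7967
a_6 = 39842
a_7 = 199217
a_8 = 996092


a_8 = 996092


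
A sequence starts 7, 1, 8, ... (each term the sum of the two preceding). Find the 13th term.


Computing iteratively: 7, 1, 8, 9, 17, 26, 43, 69, 112, 181, 293, 474, ...
a_13 = 767

a_13 = 767


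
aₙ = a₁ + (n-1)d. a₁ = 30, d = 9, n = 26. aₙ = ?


aₙ = a₁ + (n-1)d
= 30 + (26-1)×9
= 30 + 225
= 255

a_26 = 255


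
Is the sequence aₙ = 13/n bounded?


a₁ = 13, a₂ = 13/2, a₃ = 13/3, ...
0 < aₙ ≤ 13 for all n ≥ 1
Lower bound: 0, Upper bound: 13
The sequence IS bounded

Bounded (0 < aₙ ≤ 13)


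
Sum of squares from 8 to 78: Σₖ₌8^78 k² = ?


Σₖ₌8^78 k² = Σₖ₌₁^78 k² − Σₖ₌₁^7 k²
= 78·79·157/6 − 7·8·15/6
= 161239 − 140 = 161099

Σk² = 161099


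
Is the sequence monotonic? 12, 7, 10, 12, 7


Differences: -5, 3, 2, -5
Difference at position 2 is +3 (> 0) but position 1 is -5 (< 0) — sequence both rises and falls
→ NOT monotonic

Not monotonic


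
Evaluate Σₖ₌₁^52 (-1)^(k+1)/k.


S = 1 - 1/2 + 1/3 - 1/4 + 1/5 - 1/6 + 1/7 - 1/8 ± ...
= 0.6836
(Full series converges to +ln(2) ≈ +0.6931)

S_52 = 0.6836


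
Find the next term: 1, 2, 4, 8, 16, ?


Pattern: powers of 2: 2ⁿ
Terms: 1, 2, 4, 8, 16
Next term = 32

Next term = 32


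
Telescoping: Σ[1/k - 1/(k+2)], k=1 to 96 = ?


Telescoping with gap 2: two head and two tail terms survive.
= (1 + 1/2) - (1/97 + 1/98)
= 3/2 - 1/97 - 1/98 = 7032/4753

Sum = 7032/4753


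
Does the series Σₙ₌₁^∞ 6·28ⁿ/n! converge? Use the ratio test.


aₙ = 6·28^n/n!
a_{n+1}/aₙ = 28^(n+1)/(n+1)! × n!/28^n  (constant 6 cancels)
= 28/(n+1)
L = lim(n→∞) 28/(n+1) = 0
L < 1 → series CONVERGES

Converges (ratio test: L = 0 < 1)


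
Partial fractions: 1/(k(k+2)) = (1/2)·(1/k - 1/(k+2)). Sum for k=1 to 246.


1/(k(k+2)) = (1/2)·(1/k - 1/(k+2)) (partial fractions)
Telescoping: Σ = (1/2)·(1 + 1/2 - 1/247 - 1/248) = 91389/122512

Sum = 91389/122512


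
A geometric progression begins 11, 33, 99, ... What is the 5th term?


aₙ = a₁·r^(n-1)
= 11×3^4
= 11×81
= 891

a_5 = 891


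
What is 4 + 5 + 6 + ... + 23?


Σₖ₌4^23 k = Σₖ₌₁^23 k − Σₖ₌₁^3 k
= 23·24/2 − 3·4/2
= 276 − 6 = 270

Σk = 270


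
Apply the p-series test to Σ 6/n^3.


p-series test: Σ c/n^p converges if p > 1, diverges if p ≤ 1 (constant c > 0 doesn't affect convergence).
p = 3
3 > 1 → CONVERGES

Converges (p = 3 > 1)


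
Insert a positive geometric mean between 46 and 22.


GM = √(46×22) = √1012 = 31.8119

GM = 31.8119


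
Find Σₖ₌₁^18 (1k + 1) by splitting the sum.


Σ(1k+1) = 1·Σk + 1·n
= 1·171 + 1·18
= 171 + 18 = 189

Σ = 189


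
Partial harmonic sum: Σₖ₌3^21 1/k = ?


Σₖ₌3^21 1/k = 1/3 + 1/4 + 1/5 + ... + 1/21
= 11098301/5173168
≈ 2.1454

Sum = 11098301/5173168 ≈ 2.1454


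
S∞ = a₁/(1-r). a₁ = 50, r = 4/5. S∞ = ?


S∞ = a₁/(1-r) = 50/(1 - 4/5)
= 50/(1/5)
= 250

S∞ = 250


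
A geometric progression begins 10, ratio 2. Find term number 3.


aₙ = a₁·r^(n-1)
= 10×2^2
= 10×4
= 40

a_3 = 40


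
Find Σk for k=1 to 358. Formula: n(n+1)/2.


n(n+1)/2 = 358×359/2 = 128522/2 = 64261

Σk = 64261


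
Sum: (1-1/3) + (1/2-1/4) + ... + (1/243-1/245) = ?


Telescoping with gap 2: two head and two tail terms survive.
= (1 + 1/2) - (1/244 + 1/245)
= 3/2 - 1/244 - 1/245 = 89181/59780

Sum = 89181/59780


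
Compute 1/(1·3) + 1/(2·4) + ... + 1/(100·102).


1/(k(k+2)) = (1/2)·(1/k - 1/(k+2)) (partial fractions)
Telescoping: Σ = (1/2)·(1 + 1/2 - 1/101 - 1/102) = 7625/10302

Sum = 7625/10302


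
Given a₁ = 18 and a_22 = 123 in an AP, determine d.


d = (aₙ - a₁)/(n-1)
= (123 - 18)/(22-1)
= 105/21 = 5

d = 5


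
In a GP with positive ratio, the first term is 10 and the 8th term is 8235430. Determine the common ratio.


r^(n-1) = aₙ/a₁
r^7 = 8235430/10 = 823543
r = 823543^(1/7)
= 7

r = 7


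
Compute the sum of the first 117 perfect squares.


n = 117
n(n+1)(2n+1)/6 = 117×118×235/6
= 3244410/6 = 540735

Σk² = 540735


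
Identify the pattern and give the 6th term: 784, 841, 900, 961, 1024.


Pattern: perfect squares: n²
Terms: 784, 841, 900, 961, 1024
Next term = 1089

Next term = 1089


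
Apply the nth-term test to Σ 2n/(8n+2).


lim(n→∞) 2n/(8n+2) = 2/8 = 1/4  (divide numerator and denominator by n)
lim aₙ = 1/4 ≠ 0 → series DIVERGES

Diverges (lim aₙ = 1/4 ≠ 0)


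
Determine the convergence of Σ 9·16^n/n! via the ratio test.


aₙ = 9·16^n/n!
a_{n+1}/aₙ = 16^(n+1)/(n+1)! × n!/16^n  (constant 9 cancels)
= 16/(n+1)
L = lim(n→∞) 16/(n+1) = 0
L < 1 → series CONVERGES

Converges (ratio test: L = 0 < 1)


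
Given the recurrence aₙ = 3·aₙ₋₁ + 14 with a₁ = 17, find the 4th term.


Computing step by step:
a_1 = 17
a_2 = 65
a_3 = 209
a_4 = 641


a_4 = 641


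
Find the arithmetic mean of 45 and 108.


AM = (45 + 108)/2 = 153/2 = 76.5

AM = 76.5


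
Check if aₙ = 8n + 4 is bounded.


aₙ = 8n + 4 → as n→∞, aₙ→∞
No finite upper bound exists
The sequence is UNBOUNDED

Unbounded (aₙ → ∞ as n → ∞)


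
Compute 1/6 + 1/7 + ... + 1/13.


Σₖ₌6^13 1/k = 1/6 + 1/7 + 1/8 + 1/9 + 1/10 + 1/11 + 1/12 + 1/13
= 323171/360360
≈ 0.8968

Sum = 323171/360360 ≈ 0.8968


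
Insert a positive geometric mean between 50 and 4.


GM = √(50×4) = √200 = 14.1421

GM = 14.1421


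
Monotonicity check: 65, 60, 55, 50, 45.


Differences: -5, -5, -5, -5
All differences < 0 → strictly DECREASING

Monotonically decreasing


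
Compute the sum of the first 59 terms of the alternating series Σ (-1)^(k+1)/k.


S = 1 - 1/2 + 1/3 - 1/4 + 1/5 - 1/6 + 1/7 - 1/8 ± ...
= 0.7015
(Full series converges to +ln(2) ≈ +0.6931)

S_59 = 0.7015


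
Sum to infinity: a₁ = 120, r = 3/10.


S∞ = a₁/(1-r) = 120/(1 - 3/10)
= 120/(7/10)
= 1200/7

S∞ = 1200/7


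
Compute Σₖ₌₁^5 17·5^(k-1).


Sₙ = 17×(5^5 - 1)/(5 - 1)
= 17×(3125 - 1)/4
= 17×3124/4
= 13277

S_5 = 13277


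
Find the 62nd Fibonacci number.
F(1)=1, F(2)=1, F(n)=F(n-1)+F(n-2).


Fibonacci sequence: 1, 1, 2, 3, 5, 8, 13, 21, 34, 55, 89, ...
F(62) = 4052739537881

F(62) = 4052739537881


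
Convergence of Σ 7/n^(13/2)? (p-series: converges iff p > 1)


p-series test: Σ c/n^p converges if p > 1, diverges if p ≤ 1 (constant c > 0 doesn't affect convergence).
p = 13/2
13/2 > 1 → CONVERGES

Converges (p = 13/2 > 1)


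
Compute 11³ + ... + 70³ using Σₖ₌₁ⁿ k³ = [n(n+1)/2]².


Σₖ₌11^70 k³ = [70·71/2]² − [10·11/2]²
= 6175225 − 3025 = 6172200

Σk³ = 6172200


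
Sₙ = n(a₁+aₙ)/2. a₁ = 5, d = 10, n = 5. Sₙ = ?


aₙ = 5 + (5-1)×10 = 45
Sₙ = n(a₁+aₙ)/2 = 5×(5+45)/2
= 5×50/2 = 125

S_5 = 125


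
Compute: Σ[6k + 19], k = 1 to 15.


Σ(6k+19) = 6·Σk + 19·n
= 6·120 + 19·15
= 720 + 285 = 1005

Σ = 1005


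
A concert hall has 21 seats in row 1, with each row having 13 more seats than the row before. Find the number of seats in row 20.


aₙ = a₁ + (n-1)d
= 21 + (20-1)×13
= 21 + 247
= 268

a_20 = 268


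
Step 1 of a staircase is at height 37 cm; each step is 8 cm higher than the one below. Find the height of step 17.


aₙ = a₁ + (n-1)d
= 37 + (17-1)×8
= 37 + 128
= 165

a_17 = 165


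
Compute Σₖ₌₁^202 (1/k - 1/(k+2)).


Telescoping with gap 2: two head and two tail terms survive.
= (1 + 1/2) - (1/203 + 1/204)
= 3/2 - 1/203 - 1/204 = 61711/41412

Sum = 61711/41412


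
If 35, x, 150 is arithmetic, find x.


AM = (35 + 150)/2 = 185/2 = 92.5

AM = 92.5


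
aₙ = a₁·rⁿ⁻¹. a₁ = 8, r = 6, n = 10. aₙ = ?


aₙ = a₁·r^(n-1)
= 8×6^9
= 8×10077696
= 80621568

a_10 = 80621568


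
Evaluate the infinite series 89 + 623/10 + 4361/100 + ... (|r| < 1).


S∞ = a₁/(1-r) = 89/(1 - 7/10)
= 89/(3/10)
= 890/3

S∞ = 890/3


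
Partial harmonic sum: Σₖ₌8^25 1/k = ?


Σₖ₌8^25 1/k = 1/8 + 1/9 + 1/10 + ... + 1/25
= 10914604807/8923714800
≈ 1.2231

Sum = 10914604807/8923714800 ≈ 1.2231


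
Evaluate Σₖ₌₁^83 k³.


n(n+1)/2 = 83×84/2 = 3486
Σk³ = 3486² = 12152196

Σk³ = 12152196


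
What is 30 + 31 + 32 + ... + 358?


Σₖ₌30^358 k = Σₖ₌₁^358 k − Σₖ₌₁^29 k
= 358·359/2 − 29·30/2
= 64261 − 435 = 63826

Σk = 63826


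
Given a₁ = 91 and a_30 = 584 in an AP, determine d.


d = (aₙ - a₁)/(n-1)
= (584 - 91)/(30-1)
= 493/29 = 17

d = 17


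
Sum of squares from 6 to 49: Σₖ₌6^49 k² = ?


Σₖ₌6^49 k² = Σₖ₌₁^49 k² − Σₖ₌₁^5 k²
= 49·50·99/6 − 5·6·11/6
= 40425 − 55 = 40370

Σk² = 40370


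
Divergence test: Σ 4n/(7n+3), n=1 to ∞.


lim(n→∞) 4n/(7n+3) = 4/7 = 4/7  (divide numerator and denominator by n)
lim aₙ = 4/7 ≠ 0 → series DIVERGES

Diverges (lim aₙ = 4/7 ≠ 0)


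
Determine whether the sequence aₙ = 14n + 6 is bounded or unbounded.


aₙ = 14n + 6 → as n→∞, aₙ→∞
No finite upper bound exists
The sequence is UNBOUNDED

Unbounded (aₙ → ∞ as n → ∞)


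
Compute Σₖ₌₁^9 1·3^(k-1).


Sₙ = 1×(3^9 - 1)/(3 - 1)
= 1×(19683 - 1)/2
= 1×19682/2
= 9841

S_9 = 9841


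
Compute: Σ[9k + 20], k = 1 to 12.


Σ(9k+20) = 9·Σk + 20·n
= 9·78 + 20·12
= 702 + 240 = 942

Σ = 942


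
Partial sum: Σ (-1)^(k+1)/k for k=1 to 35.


S = 1 - 1/2 + 1/3 - 1/4 + 1/5 - 1/6 + 1/7 - 1/8 ± ...
= 0.7072
(Full series converges to +ln(2) ≈ +0.6931)

S_35 = 0.7072


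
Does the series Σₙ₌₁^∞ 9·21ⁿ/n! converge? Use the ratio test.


aₙ = 9·21^n/n!
a_{n+1}/aₙ = 21^(n+1)/(n+1)! × n!/21^n  (constant 9 cancels)
= 21/(n+1)
L = lim(n→∞) 21/(n+1) = 0
L < 1 → series CONVERGES

Converges (ratio test: L = 0 < 1)


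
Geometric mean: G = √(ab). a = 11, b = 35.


GM = √(11×35) = √385 = 19.6214

GM = 19.6214


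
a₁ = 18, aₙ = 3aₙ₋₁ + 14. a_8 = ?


Computing step by step:
a_1 = 18
a_2 = 68
a_3 = 218
a_4 = 668
a_5 = 2018
a_6 = 6068
a_7 = 18218
a_8 = 54668


a_8 = 54668


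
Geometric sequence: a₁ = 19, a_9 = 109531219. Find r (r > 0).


r^(n-1) = aₙ/a₁
r^8 = 109531219/19 = 5764801
r = 5764801^(1/8)
= ±7; taking r > 0 gives r = 7

r = 7


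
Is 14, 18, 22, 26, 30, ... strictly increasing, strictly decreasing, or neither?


Differences: 4, 4, 4, 4
All differences > 0 → strictly INCREASING

Monotonically increasing


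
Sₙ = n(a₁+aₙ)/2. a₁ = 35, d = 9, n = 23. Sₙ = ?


aₙ = 35 + (23-1)×9 = 233
Sₙ = n(a₁+aₙ)/2 = 23×(35+233)/2
= 23×268/2 = 3082

S_23 = 3082


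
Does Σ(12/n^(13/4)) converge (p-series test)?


p-series test: Σ c/n^p converges if p > 1, diverges if p ≤ 1 (constant c > 0 doesn't affect convergence).
p = 13/4
13/4 > 1 → CONVERGES

Converges (p = 13/4 > 1)


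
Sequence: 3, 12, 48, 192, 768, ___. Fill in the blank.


Pattern: geometric (r=4)
Terms: 3, 12, 48, 192, 768
Next term = 3072

Next term = 3072


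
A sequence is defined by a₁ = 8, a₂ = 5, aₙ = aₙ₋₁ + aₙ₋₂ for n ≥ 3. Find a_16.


Computing iteratively: 8, 5, 13, 18, 31, 49, 80, 129, 209, 338, 547, 885, ...
a_16 = 6066

a_16 = 6066


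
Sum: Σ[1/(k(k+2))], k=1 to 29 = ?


1/(k(k+2)) = (1/2)·(1/k - 1/(k+2)) (partial fractions)
Telescoping: Σ = (1/2)·(1 + 1/2 - 1/30 - 1/31) = 667/930

Sum = 667/930


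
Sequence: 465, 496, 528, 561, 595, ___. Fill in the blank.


Pattern: triangular numbers: n(n+1)/2
Terms: 465, 496, 528, 561, 595
Next term = 630

Next term = 630


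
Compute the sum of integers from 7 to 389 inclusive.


Σₖ₌7^389 k = Σₖ₌₁^389 k − Σₖ₌₁^6 k
= 389·390/2 − 6·7/2
= 75855 − 21 = 75834

Σk = 75834


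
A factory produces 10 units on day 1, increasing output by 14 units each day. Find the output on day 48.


aₙ = a₁ + (n-1)d
= 10 + (48-1)×14
= 10 + 658
= 668

a_48 = 668


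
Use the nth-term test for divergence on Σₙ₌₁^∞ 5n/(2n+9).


lim(n→∞) 5n/(2n+9) = 5/2 = 5/2  (divide numerator and denominator by n)
lim aₙ = 5/2 ≠ 0 → series DIVERGES

Diverges (lim aₙ = 5/2 ≠ 0)


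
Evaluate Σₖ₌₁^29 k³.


n(n+1)/2 = 29×30/2 = 435
Σk³ = 435² = 189225

Σk³ = 189225


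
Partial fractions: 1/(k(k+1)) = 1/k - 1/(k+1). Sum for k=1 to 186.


1/(k(k+1)) = 1/k - 1/(k+1) (partial fractions)
Telescoping: Σ = 1 - 1/187 = 186/187

Sum = 186/187


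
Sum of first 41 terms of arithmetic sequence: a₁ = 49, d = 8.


aₙ = 49 + (41-1)×8 = 369
Sₙ = n(a₁+aₙ)/2 = 41×(49+369)/2
= 41×418/2 = 8569

S_41 = 8569


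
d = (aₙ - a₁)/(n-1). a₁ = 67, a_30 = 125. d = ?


d = (aₙ - a₁)/(n-1)
= (125 - 67)/(30-1)
= 58/29 = 2

d = 2


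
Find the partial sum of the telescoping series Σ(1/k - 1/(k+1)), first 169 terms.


Telescoping: adjacent terms cancel.
= 1/1 - 1/170
= 1 - 1/170 = 169/170

Sum = 169/170


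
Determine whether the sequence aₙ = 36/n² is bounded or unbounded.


a₁ = 36, a₂ = 36/4, a₃ = 36/9, ...
0 < aₙ ≤ 36 for all n ≥ 1
The sequence IS bounded

Bounded (0 < aₙ ≤ 36)


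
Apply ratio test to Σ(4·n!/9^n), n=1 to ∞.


aₙ = 4·n!/9^n
a_{n+1}/aₙ = (n+1)!/9^(n+1) × 9^n/n!  (constant 4 cancels)
= (n+1)/9
L = lim(n→∞) (n+1)/9 = ∞
L > 1 → series DIVERGES

Diverges (ratio test: L = ∞ > 1)


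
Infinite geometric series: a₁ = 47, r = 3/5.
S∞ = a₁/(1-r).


S∞ = a₁/(1-r) = 47/(1 - 3/5)
= 47/(2/5)
= 235/2

S∞ = 235/2


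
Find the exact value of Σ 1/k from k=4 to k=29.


Σₖ₌4^29 1/k = 1/4 + 1/5 + 1/6 + ... + 1/29
= 4957048979587/2329089562800
≈ 2.1283

Sum = 4957048979587/2329089562800 ≈ 2.1283


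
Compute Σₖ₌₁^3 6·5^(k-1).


Sₙ = 6×(5^3 - 1)/(5 - 1)
= 6×(125 - 1)/4
= 6×124/4
= 186

S_3 = 186


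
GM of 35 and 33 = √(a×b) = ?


GM = √(35×33) = √1155 = 33.9853

GM = 33.9853


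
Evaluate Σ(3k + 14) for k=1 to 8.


Σ(3k+14) = 3·Σk + 14·n
= 3·36 + 14·8
= 108 + 112 = 220

Σ = 220


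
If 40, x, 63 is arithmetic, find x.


AM = (40 + 63)/2 = 103/2 = 51.5

AM = 51.5


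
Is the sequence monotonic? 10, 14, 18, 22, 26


Differences: 4, 4, 4, 4
All differences > 0 → strictly INCREASING

Monotonically increasing


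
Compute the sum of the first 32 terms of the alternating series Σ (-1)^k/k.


S = -1 + 1/2 - 1/3 + 1/4 - 1/5 + 1/6 - 1/7 + 1/8 ± ...
= -0.6778
(Full series converges to -ln(2) ≈ -0.6931)

S_32 = -0.6778


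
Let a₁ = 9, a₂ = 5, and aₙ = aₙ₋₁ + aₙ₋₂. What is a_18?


Computing iteratively: 9, 5, 14, 19, 33, 52, 85, 137, 222, 359, 581, 940, ...
a_18 = 16868

a_18 = 16868


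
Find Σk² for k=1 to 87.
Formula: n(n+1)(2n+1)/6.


n = 87
n(n+1)(2n+1)/6 = 87×88×175/6
= 1339800/6 = 223300

Σk² = 223300


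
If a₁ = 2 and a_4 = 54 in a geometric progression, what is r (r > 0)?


r^(n-1) = aₙ/a₁
r^3 = 54/2 = 27
r = 27^(1/3)
= 3

r = 3


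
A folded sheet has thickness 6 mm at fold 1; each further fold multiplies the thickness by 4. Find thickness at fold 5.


aₙ = a₁·r^(n-1)
= 6×4^4
= 6×256
= 1536

a_5 = 1536


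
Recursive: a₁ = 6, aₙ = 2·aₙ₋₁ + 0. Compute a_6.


Computing step by step:
a_1 = 6
a_2 = 12
a_3 = 24
a_4 = 48
a_5 = 96
a_6 = 192


a_6 = 192


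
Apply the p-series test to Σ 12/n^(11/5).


p-series test: Σ c/n^p converges if p > 1, diverges if p ≤ 1 (constant c > 0 doesn't affect convergence).
p = 11/5
11/5 > 1 → CONVERGES

Converges (p = 11/5 > 1)


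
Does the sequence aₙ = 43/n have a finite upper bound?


a₁ = 43, a₂ = 43/2, a₃ = 43/3, ...
0 < aₙ ≤ 43 for all n ≥ 1
Lower bound: 0, Upper bound: 43
The sequence IS bounded

Bounded (0 < aₙ ≤ 43)


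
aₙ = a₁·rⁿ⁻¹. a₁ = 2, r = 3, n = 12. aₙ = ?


aₙ = a₁·r^(n-1)
= 2×3^11
= 2×177147
= 354294

a_12 = 354294


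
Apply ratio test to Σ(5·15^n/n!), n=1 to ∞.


aₙ = 5·15^n/n!
a_{n+1}/aₙ = 15^(n+1)/(n+1)! × n!/15^n  (constant 5 cancels)
= 15/(n+1)
L = lim(n→∞) 15/(n+1) = 0
L < 1 → series CONVERGES

Converges (ratio test: L = 0 < 1)


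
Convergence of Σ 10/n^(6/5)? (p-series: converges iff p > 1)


p-series test: Σ c/n^p converges if p > 1, diverges if p ≤ 1 (constant c > 0 doesn't affect convergence).
p = 6/5
6/5 > 1 → CONVERGES

Converges (p = 6/5 > 1)


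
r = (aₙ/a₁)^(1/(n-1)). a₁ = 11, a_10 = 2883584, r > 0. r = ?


r^(n-1) = aₙ/a₁
r^9 = 2883584/11 = 262144
r = 262144^(1/9)
= 4

r = 4


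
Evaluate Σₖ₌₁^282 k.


n(n+1)/2 = 282×283/2 = 79806/2 = 39903

Σk = 39903


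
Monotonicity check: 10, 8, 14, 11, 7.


Differences: -2, 6, -3, -4
Difference at position 2 is +6 (> 0) but position 1 is -2 (< 0) — sequence both rises and falls
→ NOT monotonic

Not monotonic


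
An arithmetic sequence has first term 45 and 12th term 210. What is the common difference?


d = (aₙ - a₁)/(n-1)
= (210 - 45)/(12-1)
= 165/11 = 15

d = 15


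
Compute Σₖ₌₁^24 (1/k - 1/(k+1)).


Telescoping: adjacent terms cancel.
= 1/1 - 1/25
= 1 - 1/25 = 24/25

Sum = 24/25


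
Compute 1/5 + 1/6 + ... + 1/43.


Σₖ₌5^43 1/k = 1/5 + 1/6 + 1/7 + ... + 1/43
= 277286409089906417/122332313750680800
≈ 2.2667

Sum = 277286409089906417/122332313750680800 ≈ 2.2667


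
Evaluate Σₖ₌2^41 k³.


Σₖ₌2^41 k³ = [41·42/2]² − [1·2/2]²
= 741321 − 1 = 741320

Σk³ = 741320


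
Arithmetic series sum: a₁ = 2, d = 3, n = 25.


aₙ = 2 + (25-1)×3 = 74
Sₙ = n(a₁+aₙ)/2 = 25×(2+74)/2
= 25×76/2 = 950

S_25 = 950


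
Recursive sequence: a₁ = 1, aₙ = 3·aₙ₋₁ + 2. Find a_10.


Computing step by step:
a_1 = 1
a_2 = 5
a_3 = 17
a_4 = 53
a_5 = 161
a_6 = 485
a_7 = 1457
a_8 = 4373
a_9 = 13121
a_10 = 39365


a_10 = 39365


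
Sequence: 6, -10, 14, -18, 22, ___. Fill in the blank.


Pattern: alternating sign, magnitude arithmetic (d=4)
Terms: 6, -10, 14, -18, 22
Next term = -26

Next term = -26


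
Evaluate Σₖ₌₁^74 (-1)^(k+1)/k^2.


S = 1 - 1/4 + 1/9 - 1/16 + 1/25 - 1/36 + 1/49 - 1/64 ± ...
= 0.8224
(Full series converges to +π²/12 ≈ +0.8225)

S_74 = 0.8224


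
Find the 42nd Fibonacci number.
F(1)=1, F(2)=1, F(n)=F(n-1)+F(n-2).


Fibonacci sequence: 1, 1, 2, 3, 5, 8, 13, 21, 34, 55, 89, ...
F(42) = 267914296

F(42) = 267914296


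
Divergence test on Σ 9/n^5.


lim(n→∞) 9/n^5 = 0
lim aₙ = 0 → nth-term test is INCONCLUSIVE
(Need other tests; this is actually a convergent p-series with p=5 > 1)

Inconclusive (lim aₙ = 0; need another test)


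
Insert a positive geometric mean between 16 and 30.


GM = √(16×30) = √480 = 21.9089

GM = 21.9089


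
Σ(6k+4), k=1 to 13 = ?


Σ(6k+4) = 6·Σk + 4·n
= 6·91 + 4·13
= 546 + 52 = 598

Σ = 598


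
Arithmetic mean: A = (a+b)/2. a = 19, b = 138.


AM = (19 + 138)/2 = 157/2 = 78.5

AM = 78.5


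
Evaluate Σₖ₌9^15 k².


Σₖ₌9^15 k² = Σₖ₌₁^15 k² − Σₖ₌₁^8 k²
= 15·16·31/6 − 8·9·17/6
= 1240 − 204 = 1036

Σk² = 1036


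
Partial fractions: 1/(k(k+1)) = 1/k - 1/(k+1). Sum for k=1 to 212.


1/(k(k+1)) = 1/k - 1/(k+1) (partial fractions)
Telescoping: Σ = 1 - 1/213 = 212/213

Sum = 212/213


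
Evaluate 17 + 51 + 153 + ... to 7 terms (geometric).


Sₙ = 17×(3^7 - 1)/(3 - 1)
= 17×(2187 - 1)/2
= 17×2186/2
= 18581

S_7 = 18581


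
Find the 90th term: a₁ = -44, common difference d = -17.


aₙ = a₁ + (n-1)d
= -44 + (90-1)×-17
= -44 - 1513
= -1557

a_90 = -1557


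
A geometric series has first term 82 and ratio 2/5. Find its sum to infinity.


S∞ = a₁/(1-r) = 82/(1 - 2/5)
= 82/(3/5)
= 410/3

S∞ = 410/3


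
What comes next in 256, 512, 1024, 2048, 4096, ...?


Pattern: powers of 2: 2ⁿ
Terms: 256, 512, 1024, 2048, 4096
Next term = 8192

Next term = 8192


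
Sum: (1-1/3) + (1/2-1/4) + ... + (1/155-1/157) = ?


Telescoping with gap 2: two head and two tail terms survive.
= (1 + 1/2) - (1/156 + 1/157)
= 3/2 - 1/156 - 1/157 = 36425/24492

Sum = 36425/24492


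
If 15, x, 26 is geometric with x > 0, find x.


GM = √(15×26) = √390 = 19.7484

GM = 19.7484


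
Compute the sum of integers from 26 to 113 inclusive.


Σₖ₌26^113 k = Σₖ₌₁^113 k − Σₖ₌₁^25 k
= 113·114/2 − 25·26/2
= 6441 − 325 = 6116

Σk = 6116


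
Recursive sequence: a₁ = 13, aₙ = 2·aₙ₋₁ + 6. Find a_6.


Computing step by step:
a_1 = 13
a_2 = 32
a_3 = 70
a_4 = 146
a_5 = 298
a_6 = 602


a_6 = 602


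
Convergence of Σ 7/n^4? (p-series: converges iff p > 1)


p-series test: Σ c/n^p converges if p > 1, diverges if p ≤ 1 (constant c > 0 doesn't affect convergence).
p = 4
4 > 1 → CONVERGES

Converges (p = 4 > 1)


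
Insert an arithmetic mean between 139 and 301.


AM = (139 + 301)/2 = 440/2 = 220

AM = 220


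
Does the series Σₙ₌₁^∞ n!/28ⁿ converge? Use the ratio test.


aₙ = n!/28^n
a_{n+1}/aₙ = (n+1)!/28^(n+1) × 28^n/n!
= (n+1)/28
L = lim(n→∞) (n+1)/28 = ∞
L > 1 → series DIVERGES

Diverges (ratio test: L = ∞ > 1)


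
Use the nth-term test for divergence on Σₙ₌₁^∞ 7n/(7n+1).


lim(n→∞) 7n/(7n+1) = 7/7 = 1  (divide numerator and denominator by n)
lim aₙ = 1 ≠ 0 → series DIVERGES

Diverges (lim aₙ = 1 ≠ 0)


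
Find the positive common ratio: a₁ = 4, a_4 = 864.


r^(n-1) = aₙ/a₁
r^3 = 864/4 = 216
r = 216^(1/3)
= 6

r = 6


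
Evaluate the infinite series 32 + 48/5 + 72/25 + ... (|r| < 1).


S∞ = a₁/(1-r) = 32/(1 - 3/10)
= 32/(7/10)
= 320/7

S∞ = 320/7


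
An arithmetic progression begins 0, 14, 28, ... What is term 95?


aₙ = a₁ + (n-1)d
= 0 + (95-1)×14
= 0 + 1316
= 1316

a_95 = 1316


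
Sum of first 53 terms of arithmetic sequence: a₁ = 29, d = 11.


aₙ = 29 + (53-1)×11 = 601
Sₙ = n(a₁+aₙ)/2 = 53×(29+601)/2
= 53×630/2 = 16695

S_53 = 16695


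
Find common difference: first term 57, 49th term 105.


d = (aₙ - a₁)/(n-1)
= (105 - 57)/(49-1)
= 48/48 = 1

d = 1


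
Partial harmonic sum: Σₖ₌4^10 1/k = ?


Σₖ₌4^10 1/k = 1/4 + 1/5 + 1/6 + 1/7 + 1/8 + 1/9 + 1/10
= 2761/2520
≈ 1.0956

Sum = 2761/2520 ≈ 1.0956


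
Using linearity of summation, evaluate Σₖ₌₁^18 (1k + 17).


Σ(1k+17) = 1·Σk + 17·n
= 1·171 + 17·18
= 171 + 306 = 477

Σ = 477


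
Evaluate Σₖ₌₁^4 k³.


n(n+1)/2 = 4×5/2 = 10
Σk³ = 10² = 100

Σk³ = 100


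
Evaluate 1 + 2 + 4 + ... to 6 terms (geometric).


Sₙ = 1×(2^6 - 1)/(2 - 1)
= 1×(64 - 1)/1
= 1×63/1
= 63

S_6 = 63


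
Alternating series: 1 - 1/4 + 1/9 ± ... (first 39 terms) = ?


S = 1 - 1/4 + 1/9 - 1/16 + 1/25 - 1/36 + 1/49 - 1/64 ± ...
= 0.8228
(Full series converges to +π²/12 ≈ +0.8225)

S_39 = 0.8228


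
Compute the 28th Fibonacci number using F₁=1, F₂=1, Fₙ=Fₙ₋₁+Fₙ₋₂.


Fibonacci sequence: 1, 1, 2, 3, 5, 8, 13, 21, 34, 55, 89, ...
F(28) = 317811

F(28) = 317811
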